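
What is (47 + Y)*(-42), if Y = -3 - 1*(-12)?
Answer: -2352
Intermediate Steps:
Y = 9 (Y = -3 + 12 = 9)
(47 + Y)*(-42) = (47 + 9)*(-42) = 56*(-42) = -2352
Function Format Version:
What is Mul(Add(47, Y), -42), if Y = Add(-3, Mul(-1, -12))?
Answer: -2352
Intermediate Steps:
Y = 9 (Y = Add(-3, 12) = 9)
Mul(Add(47, Y), -42) = Mul(Add(47, 9), -42) = Mul(56, -42) = -2352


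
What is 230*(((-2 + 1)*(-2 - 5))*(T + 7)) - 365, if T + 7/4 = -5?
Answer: 75/2 ≈ 37.500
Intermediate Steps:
T = -27/4 (T = -7/4 - 5 = -27/4 ≈ -6.7500)
230*(((-2 + 1)*(-2 - 5))*(T + 7)) - 365 = 230*(((-2 + 1)*(-2 - 5))*(-27/4 + 7)) - 365 = 230*(-1*(-7)*(¼)) - 365 = 230*(7*(¼)) - 365 = 230*(7/4) - 365 = 805/2 - 365 = 75/2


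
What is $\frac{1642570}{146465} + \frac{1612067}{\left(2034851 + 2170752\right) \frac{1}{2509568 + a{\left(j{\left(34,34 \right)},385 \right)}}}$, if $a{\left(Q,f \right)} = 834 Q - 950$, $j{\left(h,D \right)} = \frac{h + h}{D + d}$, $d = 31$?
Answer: $\frac{7702840655189104772}{8007657364135} \approx 9.6193 \cdot 10^{5}$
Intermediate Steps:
$j{\left(h,D \right)} = \frac{2 h}{31 + D}$ ($j{\left(h,D \right)} = \frac{h + h}{D + 31} = \frac{2 h}{31 + D}$)
$a{\left(Q,f \right)} = -950 + 834 Q$
$\frac{1642570}{146465} + \frac{1612067}{\left(2034851 + 2170752\right) \frac{1}{2509568 + a{\left(j{\left(34,34 \right)},385 \right)}}} = \frac{1642570}{146465} + \frac{1612067}{\left(2034851 + 2170752\right) \frac{1}{2509568 - \left(950 - 834 \cdot 2 \cdot 34 \frac{1}{31 + 34}\right)}} = 1642570 \cdot \frac{1}{146465} + \frac{1612067}{4205603 \frac{1}{2509568 - \left(950 - 834 \cdot 2 \cdot 34 \cdot \frac{1}{65}\right)}} = \frac{328514}{29293} + \frac{1612067}{4205603 \frac{1}{2509568 - \left(950 - 834 \cdot 2 \cdot 34 \cdot \frac{1}{65}\right)}} = \frac{328514}{29293} + \frac{1612067}{4205603 \frac{1}{2509568 + \left(-950 + 834 \cdot \frac{68}{65}\right)}} = \frac{328514}{29293} + \frac{1612067}{4205603 \frac{1}{2509568 + \left(-950 + \frac{56712}{65}\right)}} = \frac{328514}{29293} + \frac{1612067}{4205603 \frac{1}{2509568 - \frac{5038}{65}}} = \frac{328514}{29293} + \frac{1612067}{4205603 \frac{1}{\frac{163116882}{65}}} = \frac{328514}{29293} + \frac{1612067}{4205603 \cdot \frac{65}{163116882}} = \frac{328514}{29293} + \frac{1612067}{\frac{273364195}{163116882}} = \frac{328514}{29293} + 1612067 \cdot \frac{163116882}{273364195} = \frac{328514}{29293} + \frac{262955342615094}{273364195} = \frac{7702840655189104772}{8007657364135}$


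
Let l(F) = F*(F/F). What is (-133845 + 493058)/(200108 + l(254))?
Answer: 359213/200362 ≈ 1.7928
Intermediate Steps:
l(F) = F (l(F) = F*1 = F)
(-133845 + 493058)/(200108 + l(254)) = (-133845 + 493058)/(200108 + 254) = 359213/200362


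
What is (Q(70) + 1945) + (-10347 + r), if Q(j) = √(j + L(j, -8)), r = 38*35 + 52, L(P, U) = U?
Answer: -7020 + √62 ≈ -7012.1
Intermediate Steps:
r = 1382 (r = 1330 + 52 = 1382)
Q(j) = √(-8 + j) (Q(j) = √(j - 8) = √(-8 + j))
(Q(70) + 1945) + (-10347 + r) = (√(-8 + 70) + 1945) + (-10347 + 1382) = (√62 + 1945) - 8965 = (1945 + √62) - 8965 = -7020 + √62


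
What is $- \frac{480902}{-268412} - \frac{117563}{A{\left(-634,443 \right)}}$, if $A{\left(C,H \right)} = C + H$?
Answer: $\frac{15823586119}{25633346} \approx 617.3$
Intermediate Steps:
$- \frac{480902}{-268412} - \frac{117563}{A{\left(-634,443 \right)}} = - \frac{480902}{-268412} - \frac{117563}{-634 + 443} = \left(-480902\right) \left(- \frac{1}{268412}\right) - \frac{117563}{-191} = \frac{240451}{134206} - - \frac{117563}{191} = \frac{240451}{134206} + \frac{117563}{191} = \frac{15823586119}{25633346}$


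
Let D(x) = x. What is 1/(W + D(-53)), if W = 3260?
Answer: 1/3207 ≈ 0.00031182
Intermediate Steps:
1/(W + D(-53)) = 1/(3260 - 53) = 1/3207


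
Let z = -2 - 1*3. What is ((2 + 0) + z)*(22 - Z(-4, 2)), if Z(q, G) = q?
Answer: -78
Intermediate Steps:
z = -5 (z = -2 - 3 = -5)
((2 + 0) + z)*(22 - Z(-4, 2)) = ((2 + 0) - 5)*(22 - 1*(-4)) = (2 - 5)*(22 + 4) = -3*26 = -78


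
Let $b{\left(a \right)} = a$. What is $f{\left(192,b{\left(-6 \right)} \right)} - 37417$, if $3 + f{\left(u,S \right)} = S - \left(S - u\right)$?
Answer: $-37228$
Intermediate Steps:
$f{\left(u,S \right)} = -3 + u$ ($f{\left(u,S \right)} = -3 + \left(S - \left(S - u\right)\right) = -3 + u$)
$f{\left(192,b{\left(-6 \right)} \right)} - 37417 = \left(-3 + 192\right) - 37417 = 189 - 37417 = -37228$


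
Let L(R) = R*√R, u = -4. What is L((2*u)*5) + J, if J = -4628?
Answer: -4628 - 80*I*√10 ≈ -4628.0 - 252.98*I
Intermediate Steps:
L(R) = R^(3/2)
L((2*u)*5) + J = ((2*(-4))*5)^(3/2) - 4628 = (-8*5)^(3/2) - 4628 = (-40)^(3/2) - 4628 = -80*I*√10 - 4628 = -4628 - 80*I*√10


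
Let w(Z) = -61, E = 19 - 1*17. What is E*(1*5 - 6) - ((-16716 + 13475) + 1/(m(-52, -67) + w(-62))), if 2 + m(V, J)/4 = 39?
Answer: 281792/87 ≈ 3239.0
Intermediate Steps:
m(V, J) = 148 (m(V, J) = -8 + 4*39 = -8 + 156 = 148)
E = 2 (E = 19 - 17 = 2)
E*(1*5 - 6) - ((-16716 + 13475) + 1/(m(-52, -67) + w(-62))) = 2*(1*5 - 6) - ((-16716 + 13475) + 1/(148 - 61)) = 2*(5 - 6) - (-3241 + 1/87) = 2*(-1) - (-3241 + 1/87) = -2 - 1*(-281966/87) = -2 + 281966/87 = 281792/87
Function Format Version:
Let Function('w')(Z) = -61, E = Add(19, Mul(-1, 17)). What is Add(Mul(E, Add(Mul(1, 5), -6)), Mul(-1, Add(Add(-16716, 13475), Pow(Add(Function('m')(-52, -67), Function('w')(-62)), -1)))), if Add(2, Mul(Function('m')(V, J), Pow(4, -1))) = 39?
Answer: Rational(281792, 87) ≈ 3239.0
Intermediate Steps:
Function('m')(V, J) = 148 (Function('m')(V, J) = Add(-8, Mul(4, 39)) = Add(-8, 156) = 148)
E = 2 (E = Add(19, -17) = 2)
Add(Mul(E, Add(Mul(1, 5), -6)), Mul(-1, Add(Add(-16716, 13475), Pow(Add(Function('m')(-52, -67), Function('w')(-62)), -1)))) = Add(Mul(2, Add(Mul(1, 5), -6)), Mul(-1, Add(Add(-16716, 13475), Pow(Add(148, -61), -1)))) = Add(Mul(2, Add(5, -6)), Mul(-1, Add(-3241, Pow(87, -1)))) = Add(Mul(2, -1), Mul(-1, Add(-3241, Rational(1, 87)))) = Add(-2, Mul(-1, Rational(-281966, 87))) = Add(-2, Rational(281966, 87)) = Rational(281792, 87)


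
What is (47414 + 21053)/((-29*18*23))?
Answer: -68467/12006 ≈ -5.7027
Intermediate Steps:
(47414 + 21053)/((-29*18*23)) = 68467/((-522*23)) = 68467/(-12006) = 68467*(-1/12006) = -68467/12006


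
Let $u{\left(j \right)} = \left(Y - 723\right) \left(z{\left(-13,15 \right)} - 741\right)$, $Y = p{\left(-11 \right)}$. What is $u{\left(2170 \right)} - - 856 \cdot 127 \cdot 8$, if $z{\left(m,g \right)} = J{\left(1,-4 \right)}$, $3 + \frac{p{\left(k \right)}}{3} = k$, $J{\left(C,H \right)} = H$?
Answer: $1439621$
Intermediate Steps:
$p{\left(k \right)} = -9 + 3 k$
$Y = -42$ ($Y = -9 + 3 \left(-11\right) = -9 - 33 = -42$)
$z{\left(m,g \right)} = -4$
$u{\left(j \right)} = 569925$ ($u{\left(j \right)} = \left(-42 - 723\right) \left(-4 - 741\right) = \left(-765\right) \left(-745\right) = 569925$)
$u{\left(2170 \right)} - - 856 \cdot 127 \cdot 8 = 569925 - - 856 \cdot 127 \cdot 8 = 569925 - \left(-856\right) 1016 = 569925 - -869696 = 569925 + 869696 = 1439621$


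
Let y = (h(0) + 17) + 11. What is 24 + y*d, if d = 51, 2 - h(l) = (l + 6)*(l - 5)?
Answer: 3084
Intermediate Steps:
h(l) = 2 - (-5 + l)*(6 + l) (h(l) = 2 - (l + 6)*(l - 5) = 2 - (6 + l)*(-5 + l) = 2 - (-5 + l)*(6 + l))
y = 60 (y = ((32 - 1*0 - 1*0**2) + 17) + 11 = ((32 + 0 - 1*0) + 17) + 11 = ((32 + 0 + 0) + 17) + 11 = (32 + 17) + 11 = 49 + 11 = 60)
24 + y*d = 24 + 60*51 = 24 + 3060 = 3084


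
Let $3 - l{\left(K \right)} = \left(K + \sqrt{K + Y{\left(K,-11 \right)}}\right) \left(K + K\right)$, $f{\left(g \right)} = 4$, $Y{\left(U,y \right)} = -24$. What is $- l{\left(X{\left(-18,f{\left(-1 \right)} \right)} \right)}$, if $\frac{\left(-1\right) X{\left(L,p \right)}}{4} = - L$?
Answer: $10365 - 576 i \sqrt{6} \approx 10365.0 - 1410.9 i$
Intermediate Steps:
$X{\left(L,p \right)} = 4 L$ ($X{\left(L,p \right)} = - 4 \left(- L\right) = 4 L$)
$l{\left(K \right)} = 3 - 2 K \left(K + \sqrt{-24 + K}\right)$ ($l{\left(K \right)} = 3 - \left(K + \sqrt{K - 24}\right) \left(K + K\right) = 3 - \left(K + \sqrt{-24 + K}\right) 2 K = 3 - 2 K \left(K + \sqrt{-24 + K}\right)$)
$- l{\left(X{\left(-18,f{\left(-1 \right)} \right)} \right)} = - (3 - 2 \left(4 \left(-18\right)\right)^{2} - 2 \cdot 4 \left(-18\right) \sqrt{-24 + 4 \left(-18\right)}) = - (3 - 2 \left(-72\right)^{2} - - 144 \sqrt{-24 - 72}) = - (3 - 10368 - - 144 \sqrt{-96}) = - (3 - 10368 - - 144 \cdot 4 i \sqrt{6}) = - (3 - 10368 + 576 i \sqrt{6}) = - (-10365 + 576 i \sqrt{6}) = 10365 - 576 i \sqrt{6}$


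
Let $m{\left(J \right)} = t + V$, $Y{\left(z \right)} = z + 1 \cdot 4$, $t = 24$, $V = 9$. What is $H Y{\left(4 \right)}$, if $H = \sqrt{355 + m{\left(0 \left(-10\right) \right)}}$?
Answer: $16 \sqrt{97} \approx 157.58$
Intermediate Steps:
$Y{\left(z \right)} = 4 + z$ ($Y{\left(z \right)} = z + 4 = 4 + z$)
$m{\left(J \right)} = 33$ ($m{\left(J \right)} = 24 + 9 = 33$)
$H = 2 \sqrt{97}$ ($H = \sqrt{355 + 33} = \sqrt{388} = 2 \sqrt{97} \approx 19.698$)
$H Y{\left(4 \right)} = 2 \sqrt{97} \left(4 + 4\right) = 2 \sqrt{97} \cdot 8 = 16 \sqrt{97}$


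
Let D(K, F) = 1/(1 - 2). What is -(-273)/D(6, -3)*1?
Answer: -273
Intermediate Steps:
D(K, F) = -1 (D(K, F) = 1/(-1) = -1)
-(-273)/D(6, -3)*1 = -(-273)/(-1)*1 = -(-273)*(-1)*1 = -21*13*1 = -273*1 = -273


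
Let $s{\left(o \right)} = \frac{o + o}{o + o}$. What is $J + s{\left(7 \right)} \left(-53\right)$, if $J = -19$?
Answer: $-72$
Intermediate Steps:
$s{\left(o \right)} = 1$ ($s{\left(o \right)} = \frac{2 o}{2 o} = 2 o \frac{1}{2 o} = 1$)
$J + s{\left(7 \right)} \left(-53\right) = -19 + 1 \left(-53\right) = -19 - 53 = -72$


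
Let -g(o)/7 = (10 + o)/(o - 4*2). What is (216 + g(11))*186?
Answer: 31062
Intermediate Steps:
g(o) = -7*(10 + o)/(-8 + o) (g(o) = -7*(10 + o)/(o - 4*2) = -7*(10 + o)/(o - 8) = -7*(10 + o)/(-8 + o))
(216 + g(11))*186 = (216 + 7*(-10 - 1*11)/(-8 + 11))*186 = (216 + 7*(-10 - 11)/3)*186 = (216 + 7*(1/3)*(-21))*186 = (216 - 49)*186 = 167*186 = 31062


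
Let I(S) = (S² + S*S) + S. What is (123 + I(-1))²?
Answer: 15376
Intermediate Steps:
I(S) = S + 2*S² (I(S) = (S² + S²) + S = 2*S² + S = S + 2*S²)
(123 + I(-1))² = (123 - (1 + 2*(-1)))² = (123 - (1 - 2))² = (123 - 1*(-1))² = (123 + 1)² = 124² = 15376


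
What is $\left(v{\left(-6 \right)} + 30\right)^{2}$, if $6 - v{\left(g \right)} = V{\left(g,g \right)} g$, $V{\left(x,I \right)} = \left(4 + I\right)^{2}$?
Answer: $3600$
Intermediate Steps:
$v{\left(g \right)} = 6 - g \left(4 + g\right)^{2}$ ($v{\left(g \right)} = 6 - \left(4 + g\right)^{2} g = 6 - g \left(4 + g\right)^{2}$)
$\left(v{\left(-6 \right)} + 30\right)^{2} = \left(\left(6 - - 6 \left(4 - 6\right)^{2}\right) + 30\right)^{2} = \left(\left(6 - - 6 \left(-2\right)^{2}\right) + 30\right)^{2} = \left(\left(6 - \left(-6\right) 4\right) + 30\right)^{2} = \left(\left(6 + 24\right) + 30\right)^{2} = \left(30 + 30\right)^{2} = 60^{2} = 3600$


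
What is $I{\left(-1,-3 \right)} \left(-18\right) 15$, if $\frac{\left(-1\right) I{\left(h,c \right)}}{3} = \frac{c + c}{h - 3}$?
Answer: $1215$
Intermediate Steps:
$I{\left(h,c \right)} = - \frac{6 c}{-3 + h}$ ($I{\left(h,c \right)} = - 3 \frac{c + c}{h - 3} = - 3 \frac{2 c}{-3 + h} = - \frac{6 c}{-3 + h}$)
$I{\left(-1,-3 \right)} \left(-18\right) 15 = \left(-6\right) \left(-3\right) \frac{1}{-3 - 1} \left(-18\right) 15 = \left(-6\right) \left(-3\right) \frac{1}{-4} \left(-18\right) 15 = \left(-6\right) \left(-3\right) \left(- \frac{1}{4}\right) \left(-18\right) 15 = \left(- \frac{9}{2}\right) \left(-18\right) 15 = 81 \cdot 15 = 1215$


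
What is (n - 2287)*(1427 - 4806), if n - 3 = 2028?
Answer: 865024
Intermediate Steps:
n = 2031 (n = 3 + 2028 = 2031)
(n - 2287)*(1427 - 4806) = (2031 - 2287)*(1427 - 4806) = -256*(-3379) = 865024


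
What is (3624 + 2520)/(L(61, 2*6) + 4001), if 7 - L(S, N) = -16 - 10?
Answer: 3072/2017 ≈ 1.5231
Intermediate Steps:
L(S, N) = 33 (L(S, N) = 7 - (-16 - 10) = 7 - 1*(-26) = 7 + 26 = 33)
(3624 + 2520)/(L(61, 2*6) + 4001) = (3624 + 2520)/(33 + 4001) = 6144/4034 = 6144*(1/4034) = 3072/2017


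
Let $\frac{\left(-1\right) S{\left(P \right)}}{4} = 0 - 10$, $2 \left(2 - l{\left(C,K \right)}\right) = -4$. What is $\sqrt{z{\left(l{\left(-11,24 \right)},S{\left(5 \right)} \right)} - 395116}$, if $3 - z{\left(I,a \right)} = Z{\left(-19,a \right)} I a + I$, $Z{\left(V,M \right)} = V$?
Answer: $i \sqrt{392077} \approx 626.16 i$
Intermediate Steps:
$l{\left(C,K \right)} = 4$ ($l{\left(C,K \right)} = 2 - -2 = 2 + 2 = 4$)
$S{\left(P \right)} = 40$ ($S{\left(P \right)} = - 4 \left(0 - 10\right) = \left(-4\right) \left(-10\right) = 40$)
$z{\left(I,a \right)} = 3 - I + 19 I a$ ($z{\left(I,a \right)} = 3 - \left(- 19 I a + I\right) = 3 - \left(I - 19 I a\right) = 3 + \left(- I + 19 I a\right) = 3 - I + 19 I a$)
$\sqrt{z{\left(l{\left(-11,24 \right)},S{\left(5 \right)} \right)} - 395116} = \sqrt{\left(3 - 4 + 19 \cdot 4 \cdot 40\right) - 395116} = \sqrt{\left(3 - 4 + 3040\right) - 395116} = \sqrt{3039 - 395116} = \sqrt{-392077} = i \sqrt{392077}$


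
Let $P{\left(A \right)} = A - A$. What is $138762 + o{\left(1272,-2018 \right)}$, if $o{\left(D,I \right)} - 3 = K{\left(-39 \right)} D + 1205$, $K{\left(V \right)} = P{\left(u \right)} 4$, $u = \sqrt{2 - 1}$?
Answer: $139970$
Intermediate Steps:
$u = 1$ ($u = \sqrt{2 - 1} = \sqrt{1} = 1$)
$P{\left(A \right)} = 0$
$K{\left(V \right)} = 0$ ($K{\left(V \right)} = 0 \cdot 4 = 0$)
$o{\left(D,I \right)} = 1208$ ($o{\left(D,I \right)} = 3 + \left(0 D + 1205\right) = 3 + \left(0 + 1205\right) = 3 + 1205 = 1208$)
$138762 + o{\left(1272,-2018 \right)} = 138762 + 1208 = 139970$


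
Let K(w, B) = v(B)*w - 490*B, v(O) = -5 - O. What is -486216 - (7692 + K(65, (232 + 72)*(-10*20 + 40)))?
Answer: -27488783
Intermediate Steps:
K(w, B) = -490*B + w*(-5 - B) (K(w, B) = (-5 - B)*w - 490*B = w*(-5 - B) - 490*B = -490*B + w*(-5 - B))
-486216 - (7692 + K(65, (232 + 72)*(-10*20 + 40))) = -486216 - (7692 + (-490*(232 + 72)*(-10*20 + 40) - 1*65*(5 + (232 + 72)*(-10*20 + 40)))) = -486216 - (7692 + (-148960*(-200 + 40) - 1*65*(5 + 304*(-200 + 40)))) = -486216 - (7692 + (-148960*(-160) - 1*65*(5 + 304*(-160)))) = -486216 - (7692 + (-490*(-48640) - 1*65*(5 - 48640))) = -486216 - (7692 + (23833600 - 1*65*(-48635))) = -486216 - (7692 + (23833600 + 3161275)) = -486216 - (7692 + 26994875) = -486216 - 1*27002567 = -486216 - 27002567 = -27488783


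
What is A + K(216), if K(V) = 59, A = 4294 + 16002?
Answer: 20355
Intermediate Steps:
A = 20296
A + K(216) = 20296 + 59 = 20355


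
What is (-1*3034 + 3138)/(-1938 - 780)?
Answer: -52/1359 ≈ -0.038263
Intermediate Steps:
(-1*3034 + 3138)/(-1938 - 780) = (-3034 + 3138)/(-2718) = 104*(-1/2718) = -52/1359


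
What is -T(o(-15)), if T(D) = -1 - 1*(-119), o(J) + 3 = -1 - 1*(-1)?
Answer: -118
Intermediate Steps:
o(J) = -3 (o(J) = -3 + (-1 - 1*(-1)) = -3 + (-1 + 1) = -3 + 0 = -3)
T(D) = 118 (T(D) = -1 + 119 = 118)
-T(o(-15)) = -1*118 = -118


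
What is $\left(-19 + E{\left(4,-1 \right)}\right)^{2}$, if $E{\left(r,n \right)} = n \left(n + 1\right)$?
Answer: $361$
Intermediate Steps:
$E{\left(r,n \right)} = n \left(1 + n\right)$
$\left(-19 + E{\left(4,-1 \right)}\right)^{2} = \left(-19 - \left(1 - 1\right)\right)^{2} = \left(-19 - 0\right)^{2} = \left(-19 + 0\right)^{2} = \left(-19\right)^{2} = 361$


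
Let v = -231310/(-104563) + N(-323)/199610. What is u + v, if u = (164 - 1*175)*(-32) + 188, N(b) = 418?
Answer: 5658499264317/10435910215 ≈ 542.21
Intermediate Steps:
v = 23107748217/10435910215 (v = -231310/(-104563) + 418/199610 = -231310*(-1/104563) + 418*(1/199610) = 231310/104563 + 209/99805 = 23107748217/10435910215 ≈ 2.2143)
u = 540 (u = (164 - 175)*(-32) + 188 = -11*(-32) + 188 = 352 + 188 = 540)
u + v = 540 + 23107748217/10435910215 = 5658499264317/10435910215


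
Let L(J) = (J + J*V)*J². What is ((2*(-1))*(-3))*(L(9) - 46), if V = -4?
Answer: -13398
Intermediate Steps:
L(J) = -3*J³ (L(J) = (J + J*(-4))*J² = (J - 4*J)*J² = (-3*J)*J² = -3*J³)
((2*(-1))*(-3))*(L(9) - 46) = ((2*(-1))*(-3))*(-3*9³ - 46) = (-2*(-3))*(-3*729 - 46) = 6*(-2187 - 46) = 6*(-2233) = -13398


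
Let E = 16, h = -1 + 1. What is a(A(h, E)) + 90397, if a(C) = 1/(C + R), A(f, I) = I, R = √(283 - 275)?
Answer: 2802309/31 - √2/124 ≈ 90397.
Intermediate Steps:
h = 0
R = 2*√2 (R = √8 = 2*√2 ≈ 2.8284)
a(C) = 1/(C + 2*√2)
a(A(h, E)) + 90397 = 1/(16 + 2*√2) + 90397 = 90397 + 1/(16 + 2*√2)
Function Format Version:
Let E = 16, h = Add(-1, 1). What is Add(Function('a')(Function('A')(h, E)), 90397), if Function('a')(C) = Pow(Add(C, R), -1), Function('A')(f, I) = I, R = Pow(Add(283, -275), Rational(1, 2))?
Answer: Add(Rational(2802309, 31), Mul(Rational(-1, 124), Pow(2, Rational(1, 2)))) ≈ 90397.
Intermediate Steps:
h = 0
R = Mul(2, Pow(2, Rational(1, 2))) (R = Pow(8, Rational(1, 2)) = Mul(2, Pow(2, Rational(1, 2))) ≈ 2.8284)
Function('a')(C) = Pow(Add(C, Mul(2, Pow(2, Rational(1, 2)))), -1)
Add(Function('a')(Function('A')(h, E)), 90397) = Add(Pow(Add(16, Mul(2, Pow(2, Rational(1, 2)))), -1), 90397) = Add(90397, Pow(Add(16, Mul(2, Pow(2, Rational(1, 2)))), -1))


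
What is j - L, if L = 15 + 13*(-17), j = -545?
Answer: -339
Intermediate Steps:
L = -206 (L = 15 - 221 = -206)
j - L = -545 - 1*(-206) = -545 + 206 = -339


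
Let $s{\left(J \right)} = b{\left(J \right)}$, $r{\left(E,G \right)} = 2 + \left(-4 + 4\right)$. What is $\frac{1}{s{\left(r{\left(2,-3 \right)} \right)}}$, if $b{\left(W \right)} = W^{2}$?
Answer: $\frac{1}{4} \approx 0.25$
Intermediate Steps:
$r{\left(E,G \right)} = 2$ ($r{\left(E,G \right)} = 2 + 0 = 2$)
$s{\left(J \right)} = J^{2}$
$\frac{1}{s{\left(r{\left(2,-3 \right)} \right)}} = \frac{1}{2^{2}} = \frac{1}{4}$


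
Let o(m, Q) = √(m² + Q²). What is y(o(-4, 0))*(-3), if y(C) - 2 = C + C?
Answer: -30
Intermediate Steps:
o(m, Q) = √(Q² + m²)
y(C) = 2 + 2*C (y(C) = 2 + (C + C) = 2 + 2*C)
y(o(-4, 0))*(-3) = (2 + 2*√(0² + (-4)²))*(-3) = (2 + 2*√(0 + 16))*(-3) = (2 + 2*√16)*(-3) = (2 + 2*4)*(-3) = (2 + 8)*(-3) = 10*(-3) = -30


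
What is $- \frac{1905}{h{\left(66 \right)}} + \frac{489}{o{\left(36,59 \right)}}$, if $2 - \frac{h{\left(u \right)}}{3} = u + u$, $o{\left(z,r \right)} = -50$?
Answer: $- \frac{1591}{325} \approx -4.8954$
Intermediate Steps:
$h{\left(u \right)} = 6 - 6 u$ ($h{\left(u \right)} = 6 - 3 \left(u + u\right) = 6 - 3 \cdot 2 u = 6 - 6 u$)
$- \frac{1905}{h{\left(66 \right)}} + \frac{489}{o{\left(36,59 \right)}} = - \frac{1905}{6 - 396} + \frac{489}{-50} = - \frac{1905}{6 - 396} + 489 \left(- \frac{1}{50}\right) = - \frac{1905}{-390} - \frac{489}{50} = \left(-1905\right) \left(- \frac{1}{390}\right) - \frac{489}{50} = \frac{127}{26} - \frac{489}{50} = - \frac{1591}{325}$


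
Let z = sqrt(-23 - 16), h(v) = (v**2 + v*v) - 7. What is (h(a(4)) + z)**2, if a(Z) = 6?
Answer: (65 + I*sqrt(39))**2 ≈ 4186.0 + 811.85*I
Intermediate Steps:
h(v) = -7 + 2*v**2 (h(v) = (v**2 + v**2) - 7 = 2*v**2 - 7 = -7 + 2*v**2)
z = I*sqrt(39) (z = sqrt(-39) = I*sqrt(39) ≈ 6.245*I)
(h(a(4)) + z)**2 = ((-7 + 2*6**2) + I*sqrt(39))**2 = ((-7 + 2*36) + I*sqrt(39))**2 = ((-7 + 72) + I*sqrt(39))**2 = (65 + I*sqrt(39))**2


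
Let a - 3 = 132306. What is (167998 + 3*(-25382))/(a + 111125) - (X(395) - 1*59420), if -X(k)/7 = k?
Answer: 7569017571/121717 ≈ 62185.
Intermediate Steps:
a = 132309 (a = 3 + 132306 = 132309)
X(k) = -7*k
(167998 + 3*(-25382))/(a + 111125) - (X(395) - 1*59420) = (167998 + 3*(-25382))/(132309 + 111125) - (-7*395 - 1*59420) = (167998 - 76146)/243434 - (-2765 - 59420) = 91852*(1/243434) - 1*(-62185) = 45926/121717 + 62185 = 7569017571/121717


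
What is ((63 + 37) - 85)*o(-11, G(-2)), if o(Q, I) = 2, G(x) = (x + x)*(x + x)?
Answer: 30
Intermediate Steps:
G(x) = 4*x² (G(x) = (2*x)*(2*x) = 4*x²)
((63 + 37) - 85)*o(-11, G(-2)) = ((63 + 37) - 85)*2 = (100 - 85)*2 = 15*2 = 30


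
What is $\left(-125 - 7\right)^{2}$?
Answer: $17424$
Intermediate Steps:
$\left(-125 - 7\right)^{2} = \left(-132\right)^{2} = 17424$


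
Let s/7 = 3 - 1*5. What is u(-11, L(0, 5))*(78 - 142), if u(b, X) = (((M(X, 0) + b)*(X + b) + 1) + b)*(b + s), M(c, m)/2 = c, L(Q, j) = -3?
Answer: 364800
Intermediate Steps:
M(c, m) = 2*c
s = -14 (s = 7*(3 - 1*5) = 7*(3 - 5) = 7*(-2) = -14)
u(b, X) = (-14 + b)*(1 + b + (X + b)*(b + 2*X)) (u(b, X) = (((2*X + b)*(X + b) + 1) + b)*(b - 14) = (((b + 2*X)*(X + b) + 1) + b)*(-14 + b) = (((X + b)*(b + 2*X) + 1) + b)*(-14 + b) = ((1 + (X + b)*(b + 2*X)) + b)*(-14 + b) = (1 + b + (X + b)*(b + 2*X))*(-14 + b) = (-14 + b)*(1 + b + (X + b)*(b + 2*X)))
u(-11, L(0, 5))*(78 - 142) = (-14 + (-11)**3 - 28*(-3)**2 - 13*(-11) - 13*(-11)**2 - 42*(-3)*(-11) + 2*(-11)*(-3)**2 + 3*(-3)*(-11)**2)*(78 - 142) = (-14 - 1331 - 28*9 + 143 - 13*121 - 1386 + 2*(-11)*9 + 3*(-3)*121)*(-64) = (-14 - 1331 - 252 + 143 - 1573 - 1386 - 198 - 1089)*(-64) = -5700*(-64) = 364800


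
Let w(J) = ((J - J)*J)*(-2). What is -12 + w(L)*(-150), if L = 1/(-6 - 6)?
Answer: -12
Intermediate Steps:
L = -1/12 (L = 1/(-12) = -1/12 ≈ -0.083333)
w(J) = 0 (w(J) = (0*J)*(-2) = 0*(-2) = 0)
-12 + w(L)*(-150) = -12 + 0*(-150) = -12 + 0 = -12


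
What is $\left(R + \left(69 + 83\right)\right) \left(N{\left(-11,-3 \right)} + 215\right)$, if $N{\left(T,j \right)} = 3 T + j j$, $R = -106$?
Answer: $8786$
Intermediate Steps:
$N{\left(T,j \right)} = j^{2} + 3 T$ ($N{\left(T,j \right)} = 3 T + j^{2} = j^{2} + 3 T$)
$\left(R + \left(69 + 83\right)\right) \left(N{\left(-11,-3 \right)} + 215\right) = \left(-106 + \left(69 + 83\right)\right) \left(\left(\left(-3\right)^{2} + 3 \left(-11\right)\right) + 215\right) = \left(-106 + 152\right) \left(\left(9 - 33\right) + 215\right) = 46 \left(-24 + 215\right) = 46 \cdot 191 = 8786$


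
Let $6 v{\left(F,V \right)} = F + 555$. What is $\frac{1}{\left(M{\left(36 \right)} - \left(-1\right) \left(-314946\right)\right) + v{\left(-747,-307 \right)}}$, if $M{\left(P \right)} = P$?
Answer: $- \frac{1}{314942} \approx -3.1752 \cdot 10^{-6}$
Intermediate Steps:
$v{\left(F,V \right)} = \frac{185}{2} + \frac{F}{6}$ ($v{\left(F,V \right)} = \frac{F + 555}{6} = \frac{555 + F}{6} = \frac{185}{2} + \frac{F}{6}$)
$\frac{1}{\left(M{\left(36 \right)} - \left(-1\right) \left(-314946\right)\right) + v{\left(-747,-307 \right)}} = \frac{1}{\left(36 - \left(-1\right) \left(-314946\right)\right) + \left(\frac{185}{2} + \frac{1}{6} \left(-747\right)\right)} = \frac{1}{\left(36 - 314946\right) + \left(\frac{185}{2} - \frac{249}{2}\right)} = \frac{1}{\left(36 - 314946\right) - 32} = \frac{1}{-314910 - 32} = \frac{1}{-314942} = - \frac{1}{314942}$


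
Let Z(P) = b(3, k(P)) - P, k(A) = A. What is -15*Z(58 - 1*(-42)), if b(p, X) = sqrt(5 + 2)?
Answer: 1500 - 15*sqrt(7) ≈ 1460.3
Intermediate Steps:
b(p, X) = sqrt(7)
Z(P) = sqrt(7) - P
-15*Z(58 - 1*(-42)) = -15*(sqrt(7) - (58 - 1*(-42))) = -15*(sqrt(7) - (58 + 42)) = -15*(sqrt(7) - 1*100) = -15*(sqrt(7) - 100) = -15*(-100 + sqrt(7)) = 1500 - 15*sqrt(7)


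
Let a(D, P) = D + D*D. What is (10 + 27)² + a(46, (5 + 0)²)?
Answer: 3531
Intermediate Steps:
a(D, P) = D + D²
(10 + 27)² + a(46, (5 + 0)²) = (10 + 27)² + 46*(1 + 46) = 37² + 46*47 = 1369 + 2162 = 3531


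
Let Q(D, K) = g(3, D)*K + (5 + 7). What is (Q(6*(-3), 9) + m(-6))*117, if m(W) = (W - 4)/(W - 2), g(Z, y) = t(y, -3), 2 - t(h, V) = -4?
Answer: 31473/4 ≈ 7868.3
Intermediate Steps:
t(h, V) = 6 (t(h, V) = 2 - 1*(-4) = 2 + 4 = 6)
g(Z, y) = 6
Q(D, K) = 12 + 6*K (Q(D, K) = 6*K + (5 + 7) = 6*K + 12 = 12 + 6*K)
m(W) = (-4 + W)/(-2 + W)
(Q(6*(-3), 9) + m(-6))*117 = ((12 + 6*9) + (-4 - 6)/(-2 - 6))*117 = ((12 + 54) - 10/(-8))*117 = (66 - ⅛*(-10))*117 = (66 + 5/4)*117 = (269/4)*117 = 31473/4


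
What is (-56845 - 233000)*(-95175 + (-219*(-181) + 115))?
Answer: 16063499745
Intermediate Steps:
(-56845 - 233000)*(-95175 + (-219*(-181) + 115)) = -289845*(-95175 + (39639 + 115)) = -289845*(-95175 + 39754) = -289845*(-55421) = 16063499745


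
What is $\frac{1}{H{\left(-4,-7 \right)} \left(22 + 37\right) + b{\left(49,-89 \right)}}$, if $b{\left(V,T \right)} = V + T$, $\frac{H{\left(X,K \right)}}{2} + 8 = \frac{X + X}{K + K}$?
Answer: $- \frac{7}{6416} \approx -0.001091$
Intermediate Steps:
$H{\left(X,K \right)} = -16 + \frac{2 X}{K}$ ($H{\left(X,K \right)} = -16 + 2 \frac{X + X}{K + K} = -16 + 2 \frac{2 X}{2 K} = -16 + 2 \cdot 2 X \frac{1}{2 K} = -16 + 2 \frac{X}{K} = -16 + \frac{2 X}{K}$)
$b{\left(V,T \right)} = T + V$
$\frac{1}{H{\left(-4,-7 \right)} \left(22 + 37\right) + b{\left(49,-89 \right)}} = \frac{1}{\left(-16 + 2 \left(-4\right) \frac{1}{-7}\right) \left(22 + 37\right) + \left(-89 + 49\right)} = \frac{1}{\left(-16 + 2 \left(-4\right) \left(- \frac{1}{7}\right)\right) 59 - 40} = \frac{1}{\left(-16 + \frac{8}{7}\right) 59 - 40} = \frac{1}{\left(- \frac{104}{7}\right) 59 - 40} = \frac{1}{- \frac{6136}{7} - 40} = \frac{1}{- \frac{6416}{7}} = - \frac{7}{6416}$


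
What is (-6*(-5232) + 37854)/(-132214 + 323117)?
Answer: 69246/190903 ≈ 0.36273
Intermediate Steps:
(-6*(-5232) + 37854)/(-132214 + 323117) = (-1*(-31392) + 37854)/190903 = (31392 + 37854)*(1/190903) = 69246*(1/190903) = 69246/190903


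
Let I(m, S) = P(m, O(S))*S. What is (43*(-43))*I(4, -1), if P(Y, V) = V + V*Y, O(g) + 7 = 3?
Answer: -36980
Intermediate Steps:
O(g) = -4 (O(g) = -7 + 3 = -4)
I(m, S) = S*(-4 - 4*m) (I(m, S) = (-4*(1 + m))*S = (-4 - 4*m)*S = S*(-4 - 4*m))
(43*(-43))*I(4, -1) = (43*(-43))*(4*(-1)*(-1 - 1*4)) = -7396*(-1)*(-1 - 4) = -7396*(-1)*(-5) = -1849*20 = -36980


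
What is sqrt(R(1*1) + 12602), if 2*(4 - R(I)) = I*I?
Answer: sqrt(50422)/2 ≈ 112.27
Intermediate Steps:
R(I) = 4 - I**2/2 (R(I) = 4 - I*I/2 = 4 - I**2/2)
sqrt(R(1*1) + 12602) = sqrt((4 - 1**2/2) + 12602) = sqrt((4 - 1/2*1**2) + 12602) = sqrt((4 - 1/2*1) + 12602) = sqrt((4 - 1/2) + 12602) = sqrt(7/2 + 12602) = sqrt(25211/2) = sqrt(50422)/2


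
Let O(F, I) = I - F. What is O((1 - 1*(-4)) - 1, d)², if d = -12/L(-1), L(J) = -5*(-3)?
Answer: 576/25 ≈ 23.040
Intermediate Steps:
L(J) = 15
d = -⅘ (d = -12/15 = -12*1/15 = -⅘ ≈ -0.80000)
O((1 - 1*(-4)) - 1, d)² = (-⅘ - ((1 - 1*(-4)) - 1))² = (-⅘ - ((1 + 4) - 1))² = (-⅘ - (5 - 1))² = (-⅘ - 1*4)² = (-⅘ - 4)² = (-24/5)² = 576/25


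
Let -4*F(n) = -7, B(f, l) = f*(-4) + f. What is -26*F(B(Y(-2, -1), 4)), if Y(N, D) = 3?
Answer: -91/2 ≈ -45.500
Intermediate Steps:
B(f, l) = -3*f (B(f, l) = -4*f + f = -3*f)
F(n) = 7/4 (F(n) = -¼*(-7) = 7/4)
-26*F(B(Y(-2, -1), 4)) = -26*7/4 = -91/2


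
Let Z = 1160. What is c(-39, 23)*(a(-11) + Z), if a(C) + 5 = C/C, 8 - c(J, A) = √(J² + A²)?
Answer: 9248 - 5780*√82 ≈ -43092.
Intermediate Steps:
c(J, A) = 8 - √(A² + J²) (c(J, A) = 8 - √(J² + A²) = 8 - √(A² + J²))
a(C) = -4 (a(C) = -5 + C/C = -5 + 1 = -4)
c(-39, 23)*(a(-11) + Z) = (8 - √(23² + (-39)²))*(-4 + 1160) = (8 - √(529 + 1521))*1156 = (8 - √2050)*1156 = (8 - 5*√82)*1156 = 9248 - 5780*√82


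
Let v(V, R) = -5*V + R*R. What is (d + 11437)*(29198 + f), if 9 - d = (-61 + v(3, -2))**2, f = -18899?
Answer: 64492338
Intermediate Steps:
v(V, R) = R**2 - 5*V (v(V, R) = -5*V + R**2 = R**2 - 5*V)
d = -5175 (d = 9 - (-61 + ((-2)**2 - 5*3))**2 = 9 - (-61 + (4 - 15))**2 = 9 - (-61 - 11)**2 = 9 - 1*(-72)**2 = 9 - 1*5184 = 9 - 5184 = -5175)
(d + 11437)*(29198 + f) = (-5175 + 11437)*(29198 - 18899) = 6262*10299 = 64492338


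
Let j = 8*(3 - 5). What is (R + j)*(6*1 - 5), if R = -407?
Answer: -423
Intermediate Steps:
j = -16 (j = 8*(-2) = -16)
(R + j)*(6*1 - 5) = (-407 - 16)*(6*1 - 5) = -423*(6 - 5) = -423*1 = -423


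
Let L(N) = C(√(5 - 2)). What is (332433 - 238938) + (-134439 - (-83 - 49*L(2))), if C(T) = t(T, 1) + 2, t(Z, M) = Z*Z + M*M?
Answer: -40567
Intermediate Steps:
t(Z, M) = M² + Z² (t(Z, M) = Z² + M² = M² + Z²)
C(T) = 3 + T² (C(T) = (1² + T²) + 2 = (1 + T²) + 2 = 3 + T²)
L(N) = 6 (L(N) = 3 + (√(5 - 2))² = 3 + (√3)² = 3 + 3 = 6)
(332433 - 238938) + (-134439 - (-83 - 49*L(2))) = (332433 - 238938) + (-134439 - (-83 - 49*6)) = 93495 + (-134439 - (-83 - 294)) = 93495 + (-134439 - 1*(-377)) = 93495 + (-134439 + 377) = 93495 - 134062 = -40567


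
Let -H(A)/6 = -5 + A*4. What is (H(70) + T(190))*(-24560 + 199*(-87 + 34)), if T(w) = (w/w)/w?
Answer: 11006009393/190 ≈ 5.7926e+7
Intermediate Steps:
H(A) = 30 - 24*A (H(A) = -6*(-5 + A*4) = -6*(-5 + 4*A) = 30 - 24*A)
T(w) = 1/w
(H(70) + T(190))*(-24560 + 199*(-87 + 34)) = ((30 - 24*70) + 1/190)*(-24560 + 199*(-87 + 34)) = ((30 - 1680) + 1/190)*(-24560 + 199*(-53)) = (-1650 + 1/190)*(-24560 - 10547) = -313499/190*(-35107) = 11006009393/190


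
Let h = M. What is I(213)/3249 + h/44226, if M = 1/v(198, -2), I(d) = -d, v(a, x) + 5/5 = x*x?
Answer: -3139685/47896758 ≈ -0.065551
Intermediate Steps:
v(a, x) = -1 + x² (v(a, x) = -1 + x*x = -1 + x²)
M = ⅓ (M = 1/(-1 + (-2)²) = 1/(-1 + 4) = 1/3 = ⅓ ≈ 0.33333)
h = ⅓ ≈ 0.33333
I(213)/3249 + h/44226 = -1*213/3249 + (⅓)/44226 = -213*1/3249 + (⅓)*(1/44226) = -71/1083 + 1/132678 = -3139685/47896758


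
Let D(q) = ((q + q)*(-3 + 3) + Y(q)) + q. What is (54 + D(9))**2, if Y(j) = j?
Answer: 5184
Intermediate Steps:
D(q) = 2*q (D(q) = ((q + q)*(-3 + 3) + q) + q = ((2*q)*0 + q) + q = (0 + q) + q = q + q = 2*q)
(54 + D(9))**2 = (54 + 2*9)**2 = (54 + 18)**2 = 72**2 = 5184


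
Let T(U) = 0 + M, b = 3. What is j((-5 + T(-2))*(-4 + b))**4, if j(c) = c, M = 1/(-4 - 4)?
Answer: 2825761/4096 ≈ 689.88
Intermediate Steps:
M = -1/8 (M = 1/(-8) = -1/8 ≈ -0.12500)
T(U) = -1/8 (T(U) = 0 - 1/8 = -1/8)
j((-5 + T(-2))*(-4 + b))**4 = ((-5 - 1/8)*(-4 + 3))**4 = (-41/8*(-1))**4 = (41/8)**4 = 2825761/4096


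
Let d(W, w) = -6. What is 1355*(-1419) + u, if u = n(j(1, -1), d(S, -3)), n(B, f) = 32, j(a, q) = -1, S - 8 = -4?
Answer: -1922713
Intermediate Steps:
S = 4 (S = 8 - 4 = 4)
u = 32
1355*(-1419) + u = 1355*(-1419) + 32 = -1922745 + 32 = -1922713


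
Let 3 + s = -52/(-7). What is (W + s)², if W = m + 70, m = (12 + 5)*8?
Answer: 2169729/49 ≈ 44280.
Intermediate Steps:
m = 136 (m = 17*8 = 136)
W = 206 (W = 136 + 70 = 206)
s = 31/7 (s = -3 - 52/(-7) = -3 - 52*(-⅐) = -3 + 52/7 = 31/7 ≈ 4.4286)
(W + s)² = (206 + 31/7)² = (1473/7)² = 2169729/49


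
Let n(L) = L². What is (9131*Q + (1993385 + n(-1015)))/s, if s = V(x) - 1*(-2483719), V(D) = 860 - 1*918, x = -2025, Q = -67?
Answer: 2411833/2483661 ≈ 0.97108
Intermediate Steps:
V(D) = -58 (V(D) = 860 - 918 = -58)
s = 2483661 (s = -58 - 1*(-2483719) = -58 + 2483719 = 2483661)
(9131*Q + (1993385 + n(-1015)))/s = (9131*(-67) + (1993385 + (-1015)²))/2483661 = (-611777 + (1993385 + 1030225))*(1/2483661) = (-611777 + 3023610)*(1/2483661) = 2411833*(1/2483661) = 2411833/2483661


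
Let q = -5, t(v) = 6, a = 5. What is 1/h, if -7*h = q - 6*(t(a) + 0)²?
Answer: 7/221 ≈ 0.031674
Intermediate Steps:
h = 221/7 (h = -(-5 - 6*(6 + 0)²)/7 = -(-5 - 6*6²)/7 = -(-5 - 6*36)/7 = -(-5 - 216)/7 = -⅐*(-221) = 221/7 ≈ 31.571)
1/h = 1/(221/7) = 7/221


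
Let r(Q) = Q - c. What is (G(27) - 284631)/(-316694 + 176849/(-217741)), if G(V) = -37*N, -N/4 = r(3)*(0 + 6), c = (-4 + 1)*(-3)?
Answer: 63135962619/68957445103 ≈ 0.91558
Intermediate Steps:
c = 9 (c = -3*(-3) = 9)
r(Q) = -9 + Q (r(Q) = Q - 1*9 = Q - 9 = -9 + Q)
N = 144 (N = -4*(-9 + 3)*(0 + 6) = -(-24)*6 = -4*(-36) = 144)
G(V) = -5328 (G(V) = -37*144 = -5328)
(G(27) - 284631)/(-316694 + 176849/(-217741)) = (-5328 - 284631)/(-316694 + 176849/(-217741)) = -289959/(-316694 + 176849*(-1/217741)) = -289959/(-316694 - 176849/217741) = -289959/(-68957445103/217741) = -289959*(-217741/68957445103) = 63135962619/68957445103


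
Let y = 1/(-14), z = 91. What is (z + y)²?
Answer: 1620529/196 ≈ 8268.0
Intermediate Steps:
y = -1/14 ≈ -0.071429
(z + y)² = (91 - 1/14)² = (1273/14)² = 1620529/196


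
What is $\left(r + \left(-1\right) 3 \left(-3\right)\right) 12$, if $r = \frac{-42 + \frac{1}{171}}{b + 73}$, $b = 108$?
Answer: $\frac{1085512}{10317} \approx 105.22$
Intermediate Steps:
$r = - \frac{7181}{30951}$ ($r = \frac{-42 + \frac{1}{171}}{108 + 73} = \frac{-42 + \frac{1}{171}}{181} = \left(- \frac{7181}{171}\right) \frac{1}{181} = - \frac{7181}{30951} \approx -0.23201$)
$\left(r + \left(-1\right) 3 \left(-3\right)\right) 12 = \left(- \frac{7181}{30951} + \left(-1\right) 3 \left(-3\right)\right) 12 = \left(- \frac{7181}{30951} - -9\right) 12 = \left(- \frac{7181}{30951} + 9\right) 12 = \frac{271378}{30951} \cdot 12 = \frac{1085512}{10317}$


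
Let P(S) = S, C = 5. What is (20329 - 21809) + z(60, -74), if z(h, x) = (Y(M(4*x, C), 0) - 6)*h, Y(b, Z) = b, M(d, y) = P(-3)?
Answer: -2020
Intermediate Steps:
M(d, y) = -3
z(h, x) = -9*h (z(h, x) = (-3 - 6)*h = -9*h)
(20329 - 21809) + z(60, -74) = (20329 - 21809) - 9*60 = -1480 - 540 = -2020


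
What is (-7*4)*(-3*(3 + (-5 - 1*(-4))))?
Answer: 168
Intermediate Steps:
(-7*4)*(-3*(3 + (-5 - 1*(-4)))) = -(-84)*(3 + (-5 + 4)) = -(-84)*(3 - 1) = -(-84)*2 = -28*(-6) = 168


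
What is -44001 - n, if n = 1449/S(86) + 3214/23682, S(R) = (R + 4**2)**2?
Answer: -602298076289/13688196 ≈ -44001.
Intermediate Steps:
S(R) = (16 + R)**2 (S(R) = (R + 16)**2 = (16 + R)**2)
n = 3764093/13688196 (n = 1449/((16 + 86)**2) + 3214/23682 = 1449/(102**2) + 3214*(1/23682) = 1449/10404 + 1607/11841 = 1449*(1/10404) + 1607/11841 = 161/1156 + 1607/11841 = 3764093/13688196 ≈ 0.27499)
-44001 - n = -44001 - 1*3764093/13688196 = -44001 - 3764093/13688196 = -602298076289/13688196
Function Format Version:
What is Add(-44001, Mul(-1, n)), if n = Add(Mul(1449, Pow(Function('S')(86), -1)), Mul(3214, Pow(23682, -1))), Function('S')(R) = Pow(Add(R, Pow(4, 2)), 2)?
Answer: Rational(-602298076289, 13688196) ≈ -44001.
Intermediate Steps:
Function('S')(R) = Pow(Add(16, R), 2) (Function('S')(R) = Pow(Add(R, 16), 2) = Pow(Add(16, R), 2))
n = Rational(3764093, 13688196) (n = Add(Mul(1449, Pow(Pow(Add(16, 86), 2), -1)), Mul(3214, Pow(23682, -1))) = Add(Mul(1449, Pow(Pow(102, 2), -1)), Mul(3214, Rational(1, 23682))) = Add(Mul(1449, Pow(10404, -1)), Rational(1607, 11841)) = Add(Mul(1449, Rational(1, 10404)), Rational(1607, 11841)) = Add(Rational(161, 1156), Rational(1607, 11841)) = Rational(3764093, 13688196) ≈ 0.27499)
Add(-44001, Mul(-1, n)) = Add(-44001, Mul(-1, Rational(3764093, 13688196))) = Add(-44001, Rational(-3764093, 13688196)) = Rational(-602298076289, 13688196)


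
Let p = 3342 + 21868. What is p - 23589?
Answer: 1621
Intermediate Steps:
p = 25210
p - 23589 = 25210 - 23589 = 1621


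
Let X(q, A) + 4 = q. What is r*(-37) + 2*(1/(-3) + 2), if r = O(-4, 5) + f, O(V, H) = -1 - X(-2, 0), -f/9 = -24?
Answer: -24521/3 ≈ -8173.7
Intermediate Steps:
f = 216 (f = -9*(-24) = 216)
X(q, A) = -4 + q
O(V, H) = 5 (O(V, H) = -1 - (-4 - 2) = -1 - 1*(-6) = -1 + 6 = 5)
r = 221 (r = 5 + 216 = 221)
r*(-37) + 2*(1/(-3) + 2) = 221*(-37) + 2*(1/(-3) + 2) = -8177 + 2*(1*(-1/3) + 2) = -8177 + 2*(-1/3 + 2) = -8177 + 2*(5/3) = -8177 + 10/3 = -24521/3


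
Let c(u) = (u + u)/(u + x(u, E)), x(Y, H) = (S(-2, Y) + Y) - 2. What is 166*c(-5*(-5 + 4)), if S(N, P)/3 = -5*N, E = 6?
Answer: 830/19 ≈ 43.684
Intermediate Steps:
S(N, P) = -15*N (S(N, P) = 3*(-5*N) = -15*N)
x(Y, H) = 28 + Y (x(Y, H) = (-15*(-2) + Y) - 2 = (30 + Y) - 2 = 28 + Y)
c(u) = 2*u/(28 + 2*u) (c(u) = (u + u)/(u + (28 + u)) = (2*u)/(28 + 2*u) = 2*u/(28 + 2*u))
166*c(-5*(-5 + 4)) = 166*((-5*(-5 + 4))/(14 - 5*(-5 + 4))) = 166*((-5*(-1))/(14 - 5*(-1))) = 166*(5/(14 + 5)) = 166*(5/19) = 830/19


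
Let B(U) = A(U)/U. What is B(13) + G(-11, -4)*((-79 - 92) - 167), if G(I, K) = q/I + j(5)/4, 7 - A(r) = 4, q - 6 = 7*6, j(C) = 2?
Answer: 186778/143 ≈ 1306.1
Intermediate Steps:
q = 48 (q = 6 + 7*6 = 6 + 42 = 48)
A(r) = 3 (A(r) = 7 - 1*4 = 7 - 4 = 3)
B(U) = 3/U
G(I, K) = ½ + 48/I (G(I, K) = 48/I + 2/4 = 48/I + 2*(¼) = 48/I + ½ = ½ + 48/I)
B(13) + G(-11, -4)*((-79 - 92) - 167) = 3/13 + ((½)*(96 - 11)/(-11))*((-79 - 92) - 167) = 3*(1/13) + ((½)*(-1/11)*85)*(-171 - 167) = 3/13 - 85/22*(-338) = 3/13 + 14365/11 = 186778/143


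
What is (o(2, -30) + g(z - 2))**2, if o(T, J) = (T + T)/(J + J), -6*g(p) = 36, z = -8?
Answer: 8281/225 ≈ 36.804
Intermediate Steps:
g(p) = -6 (g(p) = -1/6*36 = -6)
o(T, J) = T/J (o(T, J) = (2*T)/((2*J)) = (2*T)*(1/(2*J)) = T/J)
(o(2, -30) + g(z - 2))**2 = (2/(-30) - 6)**2 = (2*(-1/30) - 6)**2 = (-1/15 - 6)**2 = (-91/15)**2 = 8281/225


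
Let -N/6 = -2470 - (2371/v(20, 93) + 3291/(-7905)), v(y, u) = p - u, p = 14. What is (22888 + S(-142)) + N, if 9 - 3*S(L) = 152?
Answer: 23404673401/624495 ≈ 37478.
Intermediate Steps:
v(y, u) = 14 - u
N = 3046999812/208165 (N = -6*(-2470 - (2371/(14 - 1*93) + 3291/(-7905))) = -6*(-2470 - (2371/(14 - 93) + 3291*(-1/7905))) = -6*(-2470 - (2371/(-79) - 1097/2635)) = -6*(-2470 - (2371*(-1/79) - 1097/2635)) = -6*(-2470 - (-2371/79 - 1097/2635)) = -6*(-2470 - 1*(-6334248/208165)) = -6*(-2470 + 6334248/208165) = -6*(-507833302/208165) = 3046999812/208165 ≈ 14637.)
S(L) = -143/3 (S(L) = 3 - ⅓*152 = 3 - 152/3 = -143/3)
(22888 + S(-142)) + N = (22888 - 143/3) + 3046999812/208165 = 68521/3 + 3046999812/208165 = 23404673401/624495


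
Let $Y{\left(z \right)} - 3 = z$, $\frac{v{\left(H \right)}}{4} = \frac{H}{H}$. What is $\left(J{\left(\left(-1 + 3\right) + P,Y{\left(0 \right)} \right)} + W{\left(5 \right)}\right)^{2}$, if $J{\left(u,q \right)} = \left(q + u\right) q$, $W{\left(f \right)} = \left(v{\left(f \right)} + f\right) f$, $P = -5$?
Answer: $2025$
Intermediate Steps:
$v{\left(H \right)} = 4$ ($v{\left(H \right)} = 4 \frac{H}{H} = 4 \cdot 1 = 4$)
$Y{\left(z \right)} = 3 + z$
$W{\left(f \right)} = f \left(4 + f\right)$ ($W{\left(f \right)} = \left(4 + f\right) f = f \left(4 + f\right)$)
$J{\left(u,q \right)} = q \left(q + u\right)$
$\left(J{\left(\left(-1 + 3\right) + P,Y{\left(0 \right)} \right)} + W{\left(5 \right)}\right)^{2} = \left(\left(3 + 0\right) \left(\left(3 + 0\right) + \left(\left(-1 + 3\right) - 5\right)\right) + 5 \left(4 + 5\right)\right)^{2} = \left(3 \left(3 + \left(2 - 5\right)\right) + 5 \cdot 9\right)^{2} = \left(3 \left(3 - 3\right) + 45\right)^{2} = \left(3 \cdot 0 + 45\right)^{2} = \left(0 + 45\right)^{2} = 45^{2} = 2025$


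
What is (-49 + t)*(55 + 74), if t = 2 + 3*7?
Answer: -3354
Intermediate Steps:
t = 23 (t = 2 + 21 = 23)
(-49 + t)*(55 + 74) = (-49 + 23)*(55 + 74) = -26*129 = -3354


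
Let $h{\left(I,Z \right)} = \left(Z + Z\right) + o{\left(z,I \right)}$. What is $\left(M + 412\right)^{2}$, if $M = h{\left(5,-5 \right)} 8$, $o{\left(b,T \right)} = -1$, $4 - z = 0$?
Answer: $104976$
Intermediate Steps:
$z = 4$ ($z = 4 - 0 = 4 + 0 = 4$)
$h{\left(I,Z \right)} = -1 + 2 Z$ ($h{\left(I,Z \right)} = \left(Z + Z\right) - 1 = 2 Z - 1 = -1 + 2 Z$)
$M = -88$ ($M = \left(-1 + 2 \left(-5\right)\right) 8 = \left(-1 - 10\right) 8 = \left(-11\right) 8 = -88$)
$\left(M + 412\right)^{2} = \left(-88 + 412\right)^{2} = 324^{2} = 104976$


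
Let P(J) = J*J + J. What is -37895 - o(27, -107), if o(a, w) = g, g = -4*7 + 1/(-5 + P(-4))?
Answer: -265070/7 ≈ -37867.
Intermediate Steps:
P(J) = J + J**2 (P(J) = J**2 + J = J + J**2)
g = -195/7 (g = -4*7 + 1/(-5 - 4*(1 - 4)) = -28 + 1/(-5 - 4*(-3)) = -28 + 1/(-5 + 12) = -28 + 1/7 = -195/7 ≈ -27.857)
o(a, w) = -195/7
-37895 - o(27, -107) = -37895 - 1*(-195/7) = -37895 + 195/7 = -265070/7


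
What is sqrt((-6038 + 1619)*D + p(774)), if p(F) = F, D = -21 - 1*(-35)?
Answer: 6*I*sqrt(1697) ≈ 247.17*I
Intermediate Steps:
D = 14 (D = -21 + 35 = 14)
sqrt((-6038 + 1619)*D + p(774)) = sqrt((-6038 + 1619)*14 + 774) = sqrt(-4419*14 + 774) = sqrt(-61866 + 774) = sqrt(-61092) = 6*I*sqrt(1697)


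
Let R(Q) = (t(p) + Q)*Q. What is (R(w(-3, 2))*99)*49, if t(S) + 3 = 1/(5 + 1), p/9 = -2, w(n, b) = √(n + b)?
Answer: -4851 - 27489*I/2 ≈ -4851.0 - 13745.0*I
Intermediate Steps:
w(n, b) = √(b + n)
p = -18 (p = 9*(-2) = -18)
t(S) = -17/6 (t(S) = -3 + 1/(5 + 1) = -3 + 1/6 = -3 + ⅙ = -17/6)
R(Q) = Q*(-17/6 + Q) (R(Q) = (-17/6 + Q)*Q = Q*(-17/6 + Q))
(R(w(-3, 2))*99)*49 = ((√(2 - 3)*(-17 + 6*√(2 - 3))/6)*99)*49 = ((√(-1)*(-17 + 6*√(-1))/6)*99)*49 = ((I*(-17 + 6*I)/6)*99)*49 = (33*I*(-17 + 6*I)/2)*49 = 1617*I*(-17 + 6*I)/2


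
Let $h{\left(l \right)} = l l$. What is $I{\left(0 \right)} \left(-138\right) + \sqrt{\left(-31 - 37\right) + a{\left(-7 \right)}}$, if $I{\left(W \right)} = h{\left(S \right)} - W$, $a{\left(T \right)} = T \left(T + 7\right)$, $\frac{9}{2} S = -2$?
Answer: $- \frac{736}{27} + 2 i \sqrt{17} \approx -27.259 + 8.2462 i$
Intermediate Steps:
$S = - \frac{4}{9}$ ($S = \frac{2}{9} \left(-2\right) = - \frac{4}{9} \approx -0.44444$)
$a{\left(T \right)} = T \left(7 + T\right)$
$h{\left(l \right)} = l^{2}$
$I{\left(W \right)} = \frac{16}{81} - W$ ($I{\left(W \right)} = \left(- \frac{4}{9}\right)^{2} - W = \frac{16}{81} - W$)
$I{\left(0 \right)} \left(-138\right) + \sqrt{\left(-31 - 37\right) + a{\left(-7 \right)}} = \left(\frac{16}{81} - 0\right) \left(-138\right) + \sqrt{\left(-31 - 37\right) - 7 \left(7 - 7\right)} = \left(\frac{16}{81} + 0\right) \left(-138\right) + \sqrt{-68 - 0} = \frac{16}{81} \left(-138\right) + \sqrt{-68 + 0} = - \frac{736}{27} + \sqrt{-68} = - \frac{736}{27} + 2 i \sqrt{17}$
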